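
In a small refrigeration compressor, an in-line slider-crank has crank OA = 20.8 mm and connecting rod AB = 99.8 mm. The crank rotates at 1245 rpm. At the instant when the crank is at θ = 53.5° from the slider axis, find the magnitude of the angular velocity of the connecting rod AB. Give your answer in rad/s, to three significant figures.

ω = 130.4 rad/s (converted from 1245 rpm).
The rod makes angle φ with the slider axis where L sinφ = r sinθ; differentiating, L cosφ·φ̇ = r ω cosθ.
L cosφ = √(L² − r² sin²θ) = 0.098389 m.
|ω_rod| = r ω |cosθ| / √(L² − r² sin²θ) = 0.0208·130.4·0.59482/0.098389 = 16.395 rad/s.

16.4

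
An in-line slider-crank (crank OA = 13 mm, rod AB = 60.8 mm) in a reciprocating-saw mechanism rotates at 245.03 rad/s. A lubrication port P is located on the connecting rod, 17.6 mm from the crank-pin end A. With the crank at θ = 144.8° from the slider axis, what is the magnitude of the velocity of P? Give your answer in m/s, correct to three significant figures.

2.54

ω = 245 rad/s.  Crank-pin speed |V_A| = rω = 3.1854 m/s, perpendicular to OA.
Rod angle: sinφ = −(r/L) sinθ ⇒ φ = -7.080°; ω_rod = −rω cosθ/√(L²−r²sin²θ) = +43.14 rad/s.
V_P = V_A + ω_rod × AP, with AP = 0.0176 m along the rod.
Components: V_Px = −rω sinθ − a·ω_rod·sinφ = -1.7426 m/s;  V_Py = rω cosθ + a·ω_rod·cosφ = -1.8494 m/s.
|V_P| = √(V_Px² + V_Py²) = 2.5411 m/s.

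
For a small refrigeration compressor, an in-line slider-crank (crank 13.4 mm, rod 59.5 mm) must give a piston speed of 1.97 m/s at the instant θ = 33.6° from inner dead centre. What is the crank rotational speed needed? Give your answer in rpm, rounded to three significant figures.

For an in-line slider-crank, |v_piston| = rω|sinθ|·[1 + r cosθ/√(L² − r² sin²θ)].
With r = 0.0134 m, L = 0.0595 m, θ = 33.6°: the bracketed kinematic factor |dx/dθ| = 0.0088174 m.
ω = v/|dx/dθ| = 1.97/0.0088174 = 223.42 rad/s.
N = 60ω/(2π) = 2133.5 rpm.

2130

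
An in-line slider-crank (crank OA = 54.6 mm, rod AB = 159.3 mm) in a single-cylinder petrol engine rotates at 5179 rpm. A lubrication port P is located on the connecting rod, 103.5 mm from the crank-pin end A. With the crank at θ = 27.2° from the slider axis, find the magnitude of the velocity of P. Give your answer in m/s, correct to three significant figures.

18.7

ω = 542.3 rad/s.  Crank-pin speed |V_A| = rω = 29.612 m/s, perpendicular to OA.
Rod angle: sinφ = −(r/L) sinθ ⇒ φ = -9.014°; ω_rod = −rω cosθ/√(L²−r²sin²θ) = -167.4 rad/s.
V_P = V_A + ω_rod × AP, with AP = 0.1035 m along the rod.
Components: V_Px = −rω sinθ − a·ω_rod·sinφ = -16.25 m/s;  V_Py = rω cosθ + a·ω_rod·cosφ = +9.2255 m/s.
|V_P| = √(V_Px² + V_Py²) = 18.686 m/s.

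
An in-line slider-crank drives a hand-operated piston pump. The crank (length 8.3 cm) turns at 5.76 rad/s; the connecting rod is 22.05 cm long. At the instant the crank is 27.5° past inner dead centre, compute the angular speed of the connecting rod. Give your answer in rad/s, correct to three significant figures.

ω = 5.76 rad/s
The rod makes angle φ with the slider axis where L sinφ = r sinθ; differentiating, L cosφ·φ̇ = r ω cosθ.
L cosφ = √(L² − r² sin²θ) = 0.21714 m.
|ω_rod| = r ω |cosθ| / √(L² − r² sin²θ) = 0.083·5.76·0.88701/0.21714 = 1.9529 rad/s.

1.95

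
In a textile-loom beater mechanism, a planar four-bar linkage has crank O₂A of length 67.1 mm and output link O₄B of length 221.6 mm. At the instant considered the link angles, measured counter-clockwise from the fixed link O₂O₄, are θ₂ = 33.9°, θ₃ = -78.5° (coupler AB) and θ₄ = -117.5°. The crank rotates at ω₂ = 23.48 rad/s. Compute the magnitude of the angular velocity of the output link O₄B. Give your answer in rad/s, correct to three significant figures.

10.4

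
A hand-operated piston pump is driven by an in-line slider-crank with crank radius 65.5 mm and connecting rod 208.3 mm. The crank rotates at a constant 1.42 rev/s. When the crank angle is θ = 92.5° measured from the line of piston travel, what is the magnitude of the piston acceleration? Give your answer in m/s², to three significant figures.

ω = 2π·1.42 = 8.922 rad/s
x(θ) = r cosθ + √(L² − r² sin²θ); with ω constant, a = ω²·d²x/dθ².
d²x/dθ² = −r cosθ − r²(cos2θ)/√u − r⁴ sin²2θ/(4u^{3/2}),  u = L² − r² sin²θ = 0.0391068 m².
Substituting r = 0.0655 m, L = 0.2083 m, θ = 92.5°: d²x/dθ² = +0.024465 m.
a = ω²·d²x/dθ² = (8.922)²·(+0.024465) = +1.9475 m/s²;  |a| = 1.9475 m/s².

1.95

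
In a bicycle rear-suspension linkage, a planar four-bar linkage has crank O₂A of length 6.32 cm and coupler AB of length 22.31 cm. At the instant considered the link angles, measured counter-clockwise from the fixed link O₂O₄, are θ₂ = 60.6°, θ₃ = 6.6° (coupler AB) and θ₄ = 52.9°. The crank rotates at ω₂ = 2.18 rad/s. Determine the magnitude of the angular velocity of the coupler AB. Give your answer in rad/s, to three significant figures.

0.114

ω₂ = 2.18 rad/s
Differentiating the loop-closure r₂e^{iθ₂}+r₃e^{iθ₃}=r₁+r₄e^{iθ₄} gives r₂ω₂e^{iθ₂}+r₃ω₃e^{iθ₃}=r₄ω₄e^{iθ₄}.
Eliminating the other unknown: ω₃ = r₂ω₂ sin(θ₄−θ₂) / [r₃ sin(θ₃−θ₄)].
Numerator sine = -0.13399; denominator sine = -0.72297.
Result = 0.0632·2.18·(-0.13399) / (0.2231·(-0.72297)) = +0.11445 rad/s; magnitude 0.11445 rad/s.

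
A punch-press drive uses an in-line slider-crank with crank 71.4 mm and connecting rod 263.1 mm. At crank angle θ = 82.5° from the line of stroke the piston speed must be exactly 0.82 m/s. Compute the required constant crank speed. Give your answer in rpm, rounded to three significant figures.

107

For an in-line slider-crank, |v_piston| = rω|sinθ|·[1 + r cosθ/√(L² − r² sin²θ)].
With r = 0.0714 m, L = 0.2631 m, θ = 82.5°: the bracketed kinematic factor |dx/dθ| = 0.073393 m.
ω = v/|dx/dθ| = 0.82/0.073393 = 11.173 rad/s.
N = 60ω/(2π) = 106.69 rpm.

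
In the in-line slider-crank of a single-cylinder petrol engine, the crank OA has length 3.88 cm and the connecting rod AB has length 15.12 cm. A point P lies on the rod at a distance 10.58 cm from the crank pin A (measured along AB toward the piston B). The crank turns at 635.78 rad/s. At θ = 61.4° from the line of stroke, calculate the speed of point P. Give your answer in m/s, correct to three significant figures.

ω = 635.8 rad/s.  Crank-pin speed |V_A| = rω = 24.668 m/s, perpendicular to OA.
Rod angle: sinφ = −(r/L) sinθ ⇒ φ = -13.021°; ω_rod = −rω cosθ/√(L²−r²sin²θ) = -80.16 rad/s.
V_P = V_A + ω_rod × AP, with AP = 0.1058 m along the rod.
Components: V_Px = −rω sinθ − a·ω_rod·sinφ = -23.569 m/s;  V_Py = rω cosθ + a·ω_rod·cosφ = +3.5457 m/s.
|V_P| = √(V_Px² + V_Py²) = 23.834 m/s.

23.8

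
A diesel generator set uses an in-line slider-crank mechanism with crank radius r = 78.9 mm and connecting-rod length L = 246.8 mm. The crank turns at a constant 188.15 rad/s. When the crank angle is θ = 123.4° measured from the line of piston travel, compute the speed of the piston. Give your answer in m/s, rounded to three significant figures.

10.1

ω = 188.2 rad/s
For an in-line slider-crank, x = r cosθ + √(L² − r² sin²θ), so v = −rω sinθ·[1 + r cosθ/√(L² − r² sin²θ)].
With r = 0.0789 m, L = 0.2468 m, θ = 123.4°: √(L² − r² sin²θ) = 0.23785 m.
v = −0.0789·188.2·0.83485·[1 + 0.0789·-0.55048/0.23785] = -10.13 m/s.
|v| = 10.13 m/s.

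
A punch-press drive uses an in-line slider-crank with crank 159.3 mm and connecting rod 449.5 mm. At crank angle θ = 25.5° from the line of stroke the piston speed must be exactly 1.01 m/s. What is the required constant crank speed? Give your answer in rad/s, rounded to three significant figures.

11.1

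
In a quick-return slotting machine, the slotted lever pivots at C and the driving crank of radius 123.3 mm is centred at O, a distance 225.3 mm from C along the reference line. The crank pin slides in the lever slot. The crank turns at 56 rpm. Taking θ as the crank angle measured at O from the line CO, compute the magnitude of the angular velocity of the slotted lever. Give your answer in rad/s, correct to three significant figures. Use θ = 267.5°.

1.29

ω = 5.864 rad/s (from 56 rpm).
Crank pin A relative to C: A = (d + r cosθ, r sinθ); lever angle φ = atan2(r sinθ, d + r cosθ).
Differentiating tanφ: φ̇ = rω(d cosθ + r)/(d² + r² + 2dr cosθ).
d² + r² + 2dr cosθ = |CA|² = 0.0635395 m²;  d cosθ + r = +0.11347 m.
|ω_lever| = |0.1233·5.864·+0.11347| / 0.0635395 = 1.2913 rad/s.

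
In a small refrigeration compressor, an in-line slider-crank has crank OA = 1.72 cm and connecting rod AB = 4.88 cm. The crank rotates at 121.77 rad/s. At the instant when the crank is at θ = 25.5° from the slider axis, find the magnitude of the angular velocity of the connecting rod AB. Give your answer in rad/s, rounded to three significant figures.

39.2

ω = 121.8 rad/s
The rod makes angle φ with the slider axis where L sinφ = r sinθ; differentiating, L cosφ·φ̇ = r ω cosθ.
L cosφ = √(L² − r² sin²θ) = 0.048235 m.
|ω_rod| = r ω |cosθ| / √(L² − r² sin²θ) = 0.0172·121.8·0.90259/0.048235 = 39.192 rad/s.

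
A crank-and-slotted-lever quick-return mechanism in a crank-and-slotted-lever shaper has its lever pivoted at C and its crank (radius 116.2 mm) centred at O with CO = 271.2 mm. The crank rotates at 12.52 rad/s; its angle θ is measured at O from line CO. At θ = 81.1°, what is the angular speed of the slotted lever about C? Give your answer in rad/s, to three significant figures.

ω = 12.52 rad/s
Crank pin A relative to C: A = (d + r cosθ, r sinθ); lever angle φ = atan2(r sinθ, d + r cosθ).
Differentiating tanφ: φ̇ = rω(d cosθ + r)/(d² + r² + 2dr cosθ).
d² + r² + 2dr cosθ = |CA|² = 0.0968028 m²;  d cosθ + r = +0.15816 m.
|ω_lever| = |0.1162·12.52·+0.15816| / 0.0968028 = 2.3769 rad/s.

2.38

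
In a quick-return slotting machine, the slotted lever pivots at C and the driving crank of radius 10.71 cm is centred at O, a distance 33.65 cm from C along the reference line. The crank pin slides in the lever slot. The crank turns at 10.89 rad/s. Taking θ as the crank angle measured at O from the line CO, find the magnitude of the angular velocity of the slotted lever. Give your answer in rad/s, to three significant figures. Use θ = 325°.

2.43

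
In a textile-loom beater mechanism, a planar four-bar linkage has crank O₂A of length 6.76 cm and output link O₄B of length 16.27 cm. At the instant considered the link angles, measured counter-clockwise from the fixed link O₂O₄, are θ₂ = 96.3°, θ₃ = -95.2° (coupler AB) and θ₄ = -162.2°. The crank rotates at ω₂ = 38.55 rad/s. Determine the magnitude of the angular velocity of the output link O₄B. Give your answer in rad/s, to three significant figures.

3.47

ω₂ = 38.55 rad/s
Differentiating the loop-closure r₂e^{iθ₂}+r₃e^{iθ₃}=r₁+r₄e^{iθ₄} gives r₂ω₂e^{iθ₂}+r₃ω₃e^{iθ₃}=r₄ω₄e^{iθ₄}.
Eliminating the other unknown: ω₄ = r₂ω₂ sin(θ₂−θ₃) / [r₄ sin(θ₄−θ₃)].
Numerator sine = -0.19937; denominator sine = -0.92050.
Result = 0.0676·38.55·(-0.19937) / (0.1627·(-0.92050)) = +3.4691 rad/s; magnitude 3.4691 rad/s.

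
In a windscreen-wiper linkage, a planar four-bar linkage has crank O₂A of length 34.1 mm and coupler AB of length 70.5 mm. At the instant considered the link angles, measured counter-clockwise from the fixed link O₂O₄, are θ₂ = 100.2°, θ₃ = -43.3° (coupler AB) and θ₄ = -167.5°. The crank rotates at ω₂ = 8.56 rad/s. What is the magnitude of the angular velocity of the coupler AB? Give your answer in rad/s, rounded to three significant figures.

5.00

ω₂ = 8.56 rad/s
Differentiating the loop-closure r₂e^{iθ₂}+r₃e^{iθ₃}=r₁+r₄e^{iθ₄} gives r₂ω₂e^{iθ₂}+r₃ω₃e^{iθ₃}=r₄ω₄e^{iθ₄}.
Eliminating the other unknown: ω₃ = r₂ω₂ sin(θ₄−θ₂) / [r₃ sin(θ₃−θ₄)].
Numerator sine = +0.99919; denominator sine = +0.82708.
Result = 0.0341·8.56·(+0.99919) / (0.0705·(+0.82708)) = +5.002 rad/s; magnitude 5.002 rad/s.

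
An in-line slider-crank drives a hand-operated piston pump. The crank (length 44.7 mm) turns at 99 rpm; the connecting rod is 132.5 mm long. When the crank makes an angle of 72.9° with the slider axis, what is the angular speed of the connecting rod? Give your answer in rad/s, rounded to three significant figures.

1.09

ω = 10.37 rad/s (converted from 99 rpm).
The rod makes angle φ with the slider axis where L sinφ = r sinθ; differentiating, L cosφ·φ̇ = r ω cosθ.
L cosφ = √(L² − r² sin²θ) = 0.12542 m.
|ω_rod| = r ω |cosθ| / √(L² − r² sin²θ) = 0.0447·10.37·0.29404/0.12542 = 1.0864 rad/s.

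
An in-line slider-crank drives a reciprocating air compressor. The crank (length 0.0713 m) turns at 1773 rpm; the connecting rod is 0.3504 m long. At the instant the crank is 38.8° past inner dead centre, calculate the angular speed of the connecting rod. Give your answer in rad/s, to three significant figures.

29.7

ω = 185.7 rad/s (converted from 1773 rpm).
The rod makes angle φ with the slider axis where L sinφ = r sinθ; differentiating, L cosφ·φ̇ = r ω cosθ.
L cosφ = √(L² − r² sin²θ) = 0.34754 m.
|ω_rod| = r ω |cosθ| / √(L² − r² sin²θ) = 0.0713·185.7·0.77934/0.34754 = 29.686 rad/s.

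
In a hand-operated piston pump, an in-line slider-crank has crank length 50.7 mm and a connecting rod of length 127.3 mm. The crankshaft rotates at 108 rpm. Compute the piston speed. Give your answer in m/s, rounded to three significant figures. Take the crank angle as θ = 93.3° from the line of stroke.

0.558

ω = 2π·108/60 = 11.31 rad/s
For an in-line slider-crank, x = r cosθ + √(L² − r² sin²θ), so v = −rω sinθ·[1 + r cosθ/√(L² − r² sin²θ)].
With r = 0.0507 m, L = 0.1273 m, θ = 93.3°: √(L² − r² sin²θ) = 0.1168 m.
v = −0.0507·11.31·0.99834·[1 + 0.0507·-0.05756/0.1168] = -0.55815 m/s.
|v| = 0.55815 m/s.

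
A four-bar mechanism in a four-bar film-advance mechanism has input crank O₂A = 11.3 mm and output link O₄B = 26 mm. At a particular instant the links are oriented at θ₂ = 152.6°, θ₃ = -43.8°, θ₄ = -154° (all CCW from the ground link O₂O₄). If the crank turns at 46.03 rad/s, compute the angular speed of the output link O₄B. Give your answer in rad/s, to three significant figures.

ω₂ = 46.03 rad/s
Differentiating the loop-closure r₂e^{iθ₂}+r₃e^{iθ₃}=r₁+r₄e^{iθ₄} gives r₂ω₂e^{iθ₂}+r₃ω₃e^{iθ₃}=r₄ω₄e^{iθ₄}.
Eliminating the other unknown: ω₄ = r₂ω₂ sin(θ₂−θ₃) / [r₄ sin(θ₄−θ₃)].
Numerator sine = -0.28234; denominator sine = -0.93849.
Result = 0.0113·46.03·(-0.28234) / (0.026·(-0.93849)) = +6.0185 rad/s; magnitude 6.0185 rad/s.

6.02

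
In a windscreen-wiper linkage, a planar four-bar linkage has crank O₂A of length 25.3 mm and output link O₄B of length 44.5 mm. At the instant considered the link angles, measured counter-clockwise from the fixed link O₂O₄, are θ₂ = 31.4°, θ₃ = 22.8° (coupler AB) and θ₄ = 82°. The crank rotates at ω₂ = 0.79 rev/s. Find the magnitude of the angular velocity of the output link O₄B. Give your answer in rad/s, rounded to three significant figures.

ω₂ = 4.964 rad/s (from 0.79 rev/s).
Differentiating the loop-closure r₂e^{iθ₂}+r₃e^{iθ₃}=r₁+r₄e^{iθ₄} gives r₂ω₂e^{iθ₂}+r₃ω₃e^{iθ₃}=r₄ω₄e^{iθ₄}.
Eliminating the other unknown: ω₄ = r₂ω₂ sin(θ₂−θ₃) / [r₄ sin(θ₄−θ₃)].
Numerator sine = +0.14954; denominator sine = +0.85896.
Result = 0.0253·4.964·(+0.14954) / (0.0445·(+0.85896)) = +0.49129 rad/s; magnitude 0.49129 rad/s.

0.491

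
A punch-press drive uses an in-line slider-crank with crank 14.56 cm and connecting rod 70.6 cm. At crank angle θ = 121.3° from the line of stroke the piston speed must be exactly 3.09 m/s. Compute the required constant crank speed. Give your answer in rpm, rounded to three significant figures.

For an in-line slider-crank, |v_piston| = rω|sinθ|·[1 + r cosθ/√(L² − r² sin²θ)].
With r = 0.1456 m, L = 0.706 m, θ = 121.3°: the bracketed kinematic factor |dx/dθ| = 0.11087 m.
ω = v/|dx/dθ| = 3.09/0.11087 = 27.871 rad/s.
N = 60ω/(2π) = 266.15 rpm.

266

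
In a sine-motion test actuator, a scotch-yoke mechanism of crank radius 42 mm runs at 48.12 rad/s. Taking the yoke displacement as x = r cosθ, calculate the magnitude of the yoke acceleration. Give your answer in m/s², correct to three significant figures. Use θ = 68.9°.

35.0

ω = 48.12 rad/s
x = r cosθ ⇒ ẍ = −rω² cosθ (ω constant).
|a| = rω²|cosθ| = 0.042·(48.12)²·|cos 68.9°| = 35.011 m/s².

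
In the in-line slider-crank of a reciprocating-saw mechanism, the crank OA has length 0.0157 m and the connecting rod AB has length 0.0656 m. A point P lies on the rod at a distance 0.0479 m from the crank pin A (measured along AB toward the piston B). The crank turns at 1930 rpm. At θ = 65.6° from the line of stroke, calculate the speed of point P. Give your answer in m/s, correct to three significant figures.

ω = 202.1 rad/s.  Crank-pin speed |V_A| = rω = 3.1731 m/s, perpendicular to OA.
Rod angle: sinφ = −(r/L) sinθ ⇒ φ = -12.589°; ω_rod = −rω cosθ/√(L²−r²sin²θ) = -20.474 rad/s.
V_P = V_A + ω_rod × AP, with AP = 0.0479 m along the rod.
Components: V_Px = −rω sinθ − a·ω_rod·sinφ = -3.1035 m/s;  V_Py = rω cosθ + a·ω_rod·cosφ = +0.35368 m/s.
|V_P| = √(V_Px² + V_Py²) = 3.1235 m/s.

3.12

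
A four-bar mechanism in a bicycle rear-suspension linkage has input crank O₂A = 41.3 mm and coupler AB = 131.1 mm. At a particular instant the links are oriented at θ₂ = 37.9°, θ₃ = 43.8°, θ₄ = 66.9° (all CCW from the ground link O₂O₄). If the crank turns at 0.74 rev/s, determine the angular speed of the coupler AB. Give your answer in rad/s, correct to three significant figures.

1.81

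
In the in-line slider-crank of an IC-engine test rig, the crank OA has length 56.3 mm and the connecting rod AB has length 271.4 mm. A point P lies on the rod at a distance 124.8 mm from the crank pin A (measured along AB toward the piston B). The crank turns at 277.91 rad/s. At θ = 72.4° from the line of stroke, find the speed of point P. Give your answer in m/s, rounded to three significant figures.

15.6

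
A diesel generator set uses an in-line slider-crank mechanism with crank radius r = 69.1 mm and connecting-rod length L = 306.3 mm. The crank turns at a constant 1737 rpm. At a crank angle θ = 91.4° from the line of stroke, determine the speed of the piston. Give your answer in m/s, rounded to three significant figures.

12.5

ω = 2π·1737/60 = 181.9 rad/s
For an in-line slider-crank, x = r cosθ + √(L² − r² sin²θ), so v = −rω sinθ·[1 + r cosθ/√(L² − r² sin²θ)].
With r = 0.0691 m, L = 0.3063 m, θ = 91.4°: √(L² − r² sin²θ) = 0.29841 m.
v = −0.0691·181.9·0.99970·[1 + 0.0691·-0.02443/0.29841] = -12.494 m/s.
|v| = 12.494 m/s.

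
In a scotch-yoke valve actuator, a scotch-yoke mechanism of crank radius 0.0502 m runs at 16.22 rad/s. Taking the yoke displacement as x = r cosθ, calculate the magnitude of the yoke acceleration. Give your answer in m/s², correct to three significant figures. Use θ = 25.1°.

12.0

ω = 16.22 rad/s
x = r cosθ ⇒ ẍ = −rω² cosθ (ω constant).
|a| = rω²|cosθ| = 0.0502·(16.22)²·|cos 25.1°| = 11.96 m/s².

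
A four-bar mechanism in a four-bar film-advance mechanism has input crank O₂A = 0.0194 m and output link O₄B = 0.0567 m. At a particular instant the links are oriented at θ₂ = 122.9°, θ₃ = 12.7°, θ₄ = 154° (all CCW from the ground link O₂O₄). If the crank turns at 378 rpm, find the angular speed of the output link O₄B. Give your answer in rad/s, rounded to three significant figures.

20.3

ω₂ = 39.58 rad/s (from 378 rpm).
Differentiating the loop-closure r₂e^{iθ₂}+r₃e^{iθ₃}=r₁+r₄e^{iθ₄} gives r₂ω₂e^{iθ₂}+r₃ω₃e^{iθ₃}=r₄ω₄e^{iθ₄}.
Eliminating the other unknown: ω₄ = r₂ω₂ sin(θ₂−θ₃) / [r₄ sin(θ₄−θ₃)].
Numerator sine = +0.93849; denominator sine = +0.62524.
Result = 0.0194·39.58·(+0.93849) / (0.0567·(+0.62524)) = +20.329 rad/s; magnitude 20.329 rad/s.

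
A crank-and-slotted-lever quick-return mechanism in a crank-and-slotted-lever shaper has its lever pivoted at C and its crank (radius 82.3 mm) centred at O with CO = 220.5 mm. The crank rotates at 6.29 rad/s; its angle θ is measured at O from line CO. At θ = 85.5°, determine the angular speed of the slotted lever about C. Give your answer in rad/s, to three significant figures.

ω = 6.29 rad/s
Crank pin A relative to C: A = (d + r cosθ, r sinθ); lever angle φ = atan2(r sinθ, d + r cosθ).
Differentiating tanφ: φ̇ = rω(d cosθ + r)/(d² + r² + 2dr cosθ).
d² + r² + 2dr cosθ = |CA|² = 0.0582412 m²;  d cosθ + r = +0.0996 m.
|ω_lever| = |0.0823·6.29·+0.0996| / 0.0582412 = 0.88528 rad/s.

0.885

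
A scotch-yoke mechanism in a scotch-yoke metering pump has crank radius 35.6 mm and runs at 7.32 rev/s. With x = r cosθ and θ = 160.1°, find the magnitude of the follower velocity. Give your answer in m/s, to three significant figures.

0.557

ω = 45.99 rad/s (from 7.32 rev/s).
x = r cosθ ⇒ ẋ = −rω sinθ.
|v| = rω|sinθ| = 0.0356·45.99·|sin 160.1°| = 0.55732 m/s.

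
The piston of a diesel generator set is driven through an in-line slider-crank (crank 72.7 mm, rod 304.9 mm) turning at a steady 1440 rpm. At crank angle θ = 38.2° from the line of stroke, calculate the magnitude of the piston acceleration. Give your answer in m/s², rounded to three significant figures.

ω = 2π·1440/60 = 150.8 rad/s
x(θ) = r cosθ + √(L² − r² sin²θ); with ω constant, a = ω²·d²x/dθ².
d²x/dθ² = −r cosθ − r²(cos2θ)/√u − r⁴ sin²2θ/(4u^{3/2}),  u = L² − r² sin²θ = 0.0909428 m².
Substituting r = 0.0727 m, L = 0.3049 m, θ = 38.2°: d²x/dθ² = -0.061493 m.
a = ω²·d²x/dθ² = (150.8)²·(-0.061493) = -1398.3 m/s²;  |a| = 1398.3 m/s².

1400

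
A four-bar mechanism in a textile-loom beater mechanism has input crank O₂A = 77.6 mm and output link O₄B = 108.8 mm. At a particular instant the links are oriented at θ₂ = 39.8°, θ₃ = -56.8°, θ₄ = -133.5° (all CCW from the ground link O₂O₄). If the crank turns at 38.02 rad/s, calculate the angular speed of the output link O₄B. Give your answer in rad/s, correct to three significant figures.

ω₂ = 38.02 rad/s
Differentiating the loop-closure r₂e^{iθ₂}+r₃e^{iθ₃}=r₁+r₄e^{iθ₄} gives r₂ω₂e^{iθ₂}+r₃ω₃e^{iθ₃}=r₄ω₄e^{iθ₄}.
Eliminating the other unknown: ω₄ = r₂ω₂ sin(θ₂−θ₃) / [r₄ sin(θ₄−θ₃)].
Numerator sine = +0.99337; denominator sine = -0.97318.
Result = 0.0776·38.02·(+0.99337) / (0.1088·(-0.97318)) = -27.68 rad/s; magnitude 27.68 rad/s.

27.7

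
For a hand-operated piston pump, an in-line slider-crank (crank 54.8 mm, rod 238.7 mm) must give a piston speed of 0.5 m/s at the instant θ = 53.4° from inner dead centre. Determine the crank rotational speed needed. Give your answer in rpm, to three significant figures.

95.3

For an in-line slider-crank, |v_piston| = rω|sinθ|·[1 + r cosθ/√(L² − r² sin²θ)].
With r = 0.0548 m, L = 0.2387 m, θ = 53.4°: the bracketed kinematic factor |dx/dθ| = 0.050121 m.
ω = v/|dx/dθ| = 0.5/0.050121 = 9.9758 rad/s.
N = 60ω/(2π) = 95.262 rpm.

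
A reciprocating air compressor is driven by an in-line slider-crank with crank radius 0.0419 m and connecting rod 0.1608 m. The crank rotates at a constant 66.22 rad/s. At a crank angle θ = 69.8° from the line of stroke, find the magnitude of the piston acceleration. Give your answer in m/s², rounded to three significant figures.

26.2

ω = 66.22 rad/s
x(θ) = r cosθ + √(L² − r² sin²θ); with ω constant, a = ω²·d²x/dθ².
d²x/dθ² = −r cosθ − r²(cos2θ)/√u − r⁴ sin²2θ/(4u^{3/2}),  u = L² − r² sin²θ = 0.0243104 m².
Substituting r = 0.0419 m, L = 0.1608 m, θ = 69.8°: d²x/dθ² = -0.0059786 m.
a = ω²·d²x/dθ² = (66.22)²·(-0.0059786) = -26.217 m/s²;  |a| = 26.217 m/s².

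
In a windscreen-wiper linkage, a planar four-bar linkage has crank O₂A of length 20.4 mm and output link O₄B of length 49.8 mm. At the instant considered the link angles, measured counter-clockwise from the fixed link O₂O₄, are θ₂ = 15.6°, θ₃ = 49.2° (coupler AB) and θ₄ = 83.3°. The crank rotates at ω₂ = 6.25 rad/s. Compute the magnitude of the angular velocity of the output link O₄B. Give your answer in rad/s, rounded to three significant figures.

ω₂ = 6.25 rad/s
Differentiating the loop-closure r₂e^{iθ₂}+r₃e^{iθ₃}=r₁+r₄e^{iθ₄} gives r₂ω₂e^{iθ₂}+r₃ω₃e^{iθ₃}=r₄ω₄e^{iθ₄}.
Eliminating the other unknown: ω₄ = r₂ω₂ sin(θ₂−θ₃) / [r₄ sin(θ₄−θ₃)].
Numerator sine = -0.55339; denominator sine = +0.56064.
Result = 0.0204·6.25·(-0.55339) / (0.0498·(+0.56064)) = -2.5271 rad/s; magnitude 2.5271 rad/s.

2.53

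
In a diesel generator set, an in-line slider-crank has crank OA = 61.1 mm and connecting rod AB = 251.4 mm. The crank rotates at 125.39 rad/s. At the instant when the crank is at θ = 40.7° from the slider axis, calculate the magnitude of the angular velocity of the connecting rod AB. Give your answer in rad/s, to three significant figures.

23.4

ω = 125.4 rad/s
The rod makes angle φ with the slider axis where L sinφ = r sinθ; differentiating, L cosφ·φ̇ = r ω cosθ.
L cosφ = √(L² − r² sin²θ) = 0.24822 m.
|ω_rod| = r ω |cosθ| / √(L² − r² sin²θ) = 0.0611·125.4·0.75813/0.24822 = 23.4 rad/s.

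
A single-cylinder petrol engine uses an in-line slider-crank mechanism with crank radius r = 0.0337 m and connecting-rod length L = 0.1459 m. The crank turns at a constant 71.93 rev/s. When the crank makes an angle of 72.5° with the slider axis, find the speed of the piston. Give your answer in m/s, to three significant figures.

ω = 2π·71.9 = 451.9 rad/s
For an in-line slider-crank, x = r cosθ + √(L² − r² sin²θ), so v = −rω sinθ·[1 + r cosθ/√(L² − r² sin²θ)].
With r = 0.0337 m, L = 0.1459 m, θ = 72.5°: √(L² − r² sin²θ) = 0.14232 m.
v = −0.0337·451.9·0.95372·[1 + 0.0337·0.30071/0.14232] = -15.56 m/s.
|v| = 15.56 m/s.

15.6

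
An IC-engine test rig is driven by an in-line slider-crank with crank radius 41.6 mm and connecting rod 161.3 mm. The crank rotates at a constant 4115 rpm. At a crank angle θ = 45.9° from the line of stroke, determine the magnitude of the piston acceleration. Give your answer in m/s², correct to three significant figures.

5350

ω = 2π·4115/60 = 430.9 rad/s
x(θ) = r cosθ + √(L² − r² sin²θ); with ω constant, a = ω²·d²x/dθ².
d²x/dθ² = −r cosθ − r²(cos2θ)/√u − r⁴ sin²2θ/(4u^{3/2}),  u = L² − r² sin²θ = 0.0251252 m².
Substituting r = 0.0416 m, L = 0.1613 m, θ = 45.9°: d²x/dθ² = -0.028795 m.
a = ω²·d²x/dθ² = (430.9)²·(-0.028795) = -5347 m/s²;  |a| = 5347 m/s².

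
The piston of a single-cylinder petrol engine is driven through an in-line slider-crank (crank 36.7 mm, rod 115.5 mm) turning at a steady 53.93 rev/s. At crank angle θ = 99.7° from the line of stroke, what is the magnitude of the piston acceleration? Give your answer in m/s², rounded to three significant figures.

ω = 2π·53.9 = 338.9 rad/s
x(θ) = r cosθ + √(L² − r² sin²θ); with ω constant, a = ω²·d²x/dθ².
d²x/dθ² = −r cosθ − r²(cos2θ)/√u − r⁴ sin²2θ/(4u^{3/2}),  u = L² − r² sin²θ = 0.0120316 m².
Substituting r = 0.0367 m, L = 0.1155 m, θ = 99.7°: d²x/dθ² = +0.017728 m.
a = ω²·d²x/dθ² = (338.9)²·(+0.017728) = +2035.5 m/s²;  |a| = 2035.5 m/s².

2040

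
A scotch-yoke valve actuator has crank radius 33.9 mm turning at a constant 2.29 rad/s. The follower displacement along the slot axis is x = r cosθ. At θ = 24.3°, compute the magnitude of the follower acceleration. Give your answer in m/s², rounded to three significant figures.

0.162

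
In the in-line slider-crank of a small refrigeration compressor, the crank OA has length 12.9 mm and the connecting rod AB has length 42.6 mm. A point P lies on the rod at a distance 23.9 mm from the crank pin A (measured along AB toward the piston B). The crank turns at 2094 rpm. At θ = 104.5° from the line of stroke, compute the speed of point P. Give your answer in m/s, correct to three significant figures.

ω = 219.3 rad/s.  Crank-pin speed |V_A| = rω = 2.8288 m/s, perpendicular to OA.
Rod angle: sinφ = −(r/L) sinθ ⇒ φ = -17.048°; ω_rod = −rω cosθ/√(L²−r²sin²θ) = +17.39 rad/s.
V_P = V_A + ω_rod × AP, with AP = 0.0239 m along the rod.
Components: V_Px = −rω sinθ − a·ω_rod·sinφ = -2.6168 m/s;  V_Py = rω cosθ + a·ω_rod·cosφ = -0.3109 m/s.
|V_P| = √(V_Px² + V_Py²) = 2.6352 m/s.

2.64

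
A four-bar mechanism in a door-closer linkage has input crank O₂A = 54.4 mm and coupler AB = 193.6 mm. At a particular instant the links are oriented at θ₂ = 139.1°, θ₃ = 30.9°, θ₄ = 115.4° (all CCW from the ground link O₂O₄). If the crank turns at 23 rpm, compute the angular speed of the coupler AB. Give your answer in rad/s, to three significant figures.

0.273

ω₂ = 2.409 rad/s (from 23 rpm).
Differentiating the loop-closure r₂e^{iθ₂}+r₃e^{iθ₃}=r₁+r₄e^{iθ₄} gives r₂ω₂e^{iθ₂}+r₃ω₃e^{iθ₃}=r₄ω₄e^{iθ₄}.
Eliminating the other unknown: ω₃ = r₂ω₂ sin(θ₄−θ₂) / [r₃ sin(θ₃−θ₄)].
Numerator sine = -0.40195; denominator sine = -0.99540.
Result = 0.0544·2.409·(-0.40195) / (0.1936·(-0.99540)) = +0.27329 rad/s; magnitude 0.27329 rad/s.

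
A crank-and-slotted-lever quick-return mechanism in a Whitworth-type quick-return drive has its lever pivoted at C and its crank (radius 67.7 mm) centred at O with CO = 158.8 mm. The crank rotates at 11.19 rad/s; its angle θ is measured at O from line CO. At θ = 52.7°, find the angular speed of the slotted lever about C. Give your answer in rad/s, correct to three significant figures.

2.90

ω = 11.19 rad/s
Crank pin A relative to C: A = (d + r cosθ, r sinθ); lever angle φ = atan2(r sinθ, d + r cosθ).
Differentiating tanφ: φ̇ = rω(d cosθ + r)/(d² + r² + 2dr cosθ).
d² + r² + 2dr cosθ = |CA|² = 0.0428304 m²;  d cosθ + r = +0.16393 m.
|ω_lever| = |0.0677·11.19·+0.16393| / 0.0428304 = 2.8995 rad/s.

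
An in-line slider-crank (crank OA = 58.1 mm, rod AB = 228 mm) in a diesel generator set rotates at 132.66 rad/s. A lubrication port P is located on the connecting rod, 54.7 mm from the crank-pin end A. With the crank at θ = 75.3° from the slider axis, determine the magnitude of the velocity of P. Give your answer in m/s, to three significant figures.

7.72

ω = 132.7 rad/s.  Crank-pin speed |V_A| = rω = 7.7075 m/s, perpendicular to OA.
Rod angle: sinφ = −(r/L) sinθ ⇒ φ = -14.270°; ω_rod = −rω cosθ/√(L²−r²sin²θ) = -8.8514 rad/s.
V_P = V_A + ω_rod × AP, with AP = 0.0547 m along the rod.
Components: V_Px = −rω sinθ − a·ω_rod·sinφ = -7.5746 m/s;  V_Py = rω cosθ + a·ω_rod·cosφ = +1.4866 m/s.
|V_P| = √(V_Px² + V_Py²) = 7.7191 m/s.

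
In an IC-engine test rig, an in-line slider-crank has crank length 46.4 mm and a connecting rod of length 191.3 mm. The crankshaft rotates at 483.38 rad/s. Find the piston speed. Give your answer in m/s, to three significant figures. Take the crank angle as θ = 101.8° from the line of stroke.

20.8

ω = 483.4 rad/s
For an in-line slider-crank, x = r cosθ + √(L² − r² sin²θ), so v = −rω sinθ·[1 + r cosθ/√(L² − r² sin²θ)].
With r = 0.0464 m, L = 0.1913 m, θ = 101.8°: √(L² − r² sin²θ) = 0.18583 m.
v = −0.0464·483.4·0.97887·[1 + 0.0464·-0.20450/0.18583] = -20.834 m/s.
|v| = 20.834 m/s.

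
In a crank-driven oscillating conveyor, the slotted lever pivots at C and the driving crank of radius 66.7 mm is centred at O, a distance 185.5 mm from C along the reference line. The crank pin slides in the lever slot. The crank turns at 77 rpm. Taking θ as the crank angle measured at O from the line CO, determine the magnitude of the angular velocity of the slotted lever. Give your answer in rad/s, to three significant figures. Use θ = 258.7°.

ω = 8.063 rad/s (from 77 rpm).
Crank pin A relative to C: A = (d + r cosθ, r sinθ); lever angle φ = atan2(r sinθ, d + r cosθ).
Differentiating tanφ: φ̇ = rω(d cosθ + r)/(d² + r² + 2dr cosθ).
d² + r² + 2dr cosθ = |CA|² = 0.0340103 m²;  d cosθ + r = +0.030352 m.
|ω_lever| = |0.0667·8.063·+0.030352| / 0.0340103 = 0.47998 rad/s.

0.480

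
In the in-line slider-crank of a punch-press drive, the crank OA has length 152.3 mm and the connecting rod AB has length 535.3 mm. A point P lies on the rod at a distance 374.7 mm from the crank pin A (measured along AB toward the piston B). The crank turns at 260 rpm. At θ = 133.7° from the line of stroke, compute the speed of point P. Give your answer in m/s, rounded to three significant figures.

2.72

ω = 27.23 rad/s.  Crank-pin speed |V_A| = rω = 4.1467 m/s, perpendicular to OA.
Rod angle: sinφ = −(r/L) sinθ ⇒ φ = -11.870°; ω_rod = −rω cosθ/√(L²−r²sin²θ) = +5.4689 rad/s.
V_P = V_A + ω_rod × AP, with AP = 0.3747 m along the rod.
Components: V_Px = −rω sinθ − a·ω_rod·sinφ = -2.5764 m/s;  V_Py = rω cosθ + a·ω_rod·cosφ = -0.85952 m/s.
|V_P| = √(V_Px² + V_Py²) = 2.716 m/s.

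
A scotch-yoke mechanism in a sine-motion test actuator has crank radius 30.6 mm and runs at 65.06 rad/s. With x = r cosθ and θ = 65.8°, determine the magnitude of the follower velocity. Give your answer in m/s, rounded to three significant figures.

1.82

ω = 65.06 rad/s
x = r cosθ ⇒ ẋ = −rω sinθ.
|v| = rω|sinθ| = 0.0306·65.06·|sin 65.8°| = 1.8159 m/s.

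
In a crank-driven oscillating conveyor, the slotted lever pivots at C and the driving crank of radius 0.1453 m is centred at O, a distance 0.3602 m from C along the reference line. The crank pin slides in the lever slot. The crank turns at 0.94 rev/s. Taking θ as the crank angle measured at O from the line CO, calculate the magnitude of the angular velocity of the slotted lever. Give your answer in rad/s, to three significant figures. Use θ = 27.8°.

1.64

ω = 5.906 rad/s (from 0.94 rev/s).
Crank pin A relative to C: A = (d + r cosθ, r sinθ); lever angle φ = atan2(r sinθ, d + r cosθ).
Differentiating tanφ: φ̇ = rω(d cosθ + r)/(d² + r² + 2dr cosθ).
d² + r² + 2dr cosθ = |CA|² = 0.243449 m²;  d cosθ + r = +0.46393 m.
|ω_lever| = |0.1453·5.906·+0.46393| / 0.243449 = 1.6354 rad/s.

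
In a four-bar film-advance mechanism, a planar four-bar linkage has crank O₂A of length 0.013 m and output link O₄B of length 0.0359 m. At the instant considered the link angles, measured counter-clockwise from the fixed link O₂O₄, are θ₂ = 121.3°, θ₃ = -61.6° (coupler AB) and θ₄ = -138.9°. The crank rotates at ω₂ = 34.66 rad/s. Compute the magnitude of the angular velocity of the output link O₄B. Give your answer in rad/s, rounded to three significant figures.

ω₂ = 34.66 rad/s
Differentiating the loop-closure r₂e^{iθ₂}+r₃e^{iθ₃}=r₁+r₄e^{iθ₄} gives r₂ω₂e^{iθ₂}+r₃ω₃e^{iθ₃}=r₄ω₄e^{iθ₄}.
Eliminating the other unknown: ω₄ = r₂ω₂ sin(θ₂−θ₃) / [r₄ sin(θ₄−θ₃)].
Numerator sine = -0.05059; denominator sine = -0.97553.
Result = 0.013·34.66·(-0.05059) / (0.0359·(-0.97553)) = +0.65092 rad/s; magnitude 0.65092 rad/s.

0.651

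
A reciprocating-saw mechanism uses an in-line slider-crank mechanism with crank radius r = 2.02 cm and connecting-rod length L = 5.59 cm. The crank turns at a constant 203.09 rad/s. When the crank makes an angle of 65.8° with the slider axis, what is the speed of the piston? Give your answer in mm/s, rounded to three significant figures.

4330

ω = 203.1 rad/s
For an in-line slider-crank, x = r cosθ + √(L² − r² sin²θ), so v = −rω sinθ·[1 + r cosθ/√(L² − r² sin²θ)].
With r = 0.0202 m, L = 0.0559 m, θ = 65.8°: √(L² − r² sin²θ) = 0.052776 m.
v = −0.0202·203.1·0.91212·[1 + 0.0202·0.40992/0.052776] = -4.329 m/s.
|v| = 4.329 m/s = 4329 mm/s.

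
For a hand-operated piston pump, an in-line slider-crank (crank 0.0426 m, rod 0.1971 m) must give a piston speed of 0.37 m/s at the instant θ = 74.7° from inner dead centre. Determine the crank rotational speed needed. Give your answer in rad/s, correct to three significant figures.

For an in-line slider-crank, |v_piston| = rω|sinθ|·[1 + r cosθ/√(L² − r² sin²θ)].
With r = 0.0426 m, L = 0.1971 m, θ = 74.7°: the bracketed kinematic factor |dx/dθ| = 0.043486 m.
ω = v/|dx/dθ| = 0.37/0.043486 = 8.5084 rad/s.

8.51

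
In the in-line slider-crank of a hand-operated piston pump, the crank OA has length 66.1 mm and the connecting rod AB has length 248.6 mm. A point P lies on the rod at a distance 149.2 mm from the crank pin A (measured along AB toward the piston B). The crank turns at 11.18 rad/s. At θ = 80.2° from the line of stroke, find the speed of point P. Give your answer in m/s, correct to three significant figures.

ω = 11.18 rad/s.  Crank-pin speed |V_A| = rω = 0.739 m/s, perpendicular to OA.
Rod angle: sinφ = −(r/L) sinθ ⇒ φ = -15.189°; ω_rod = −rω cosθ/√(L²−r²sin²θ) = -0.52429 rad/s.
V_P = V_A + ω_rod × AP, with AP = 0.1492 m along the rod.
Components: V_Px = −rω sinθ − a·ω_rod·sinφ = -0.74871 m/s;  V_Py = rω cosθ + a·ω_rod·cosφ = +0.050294 m/s.
|V_P| = √(V_Px² + V_Py²) = 0.7504 m/s.

0.750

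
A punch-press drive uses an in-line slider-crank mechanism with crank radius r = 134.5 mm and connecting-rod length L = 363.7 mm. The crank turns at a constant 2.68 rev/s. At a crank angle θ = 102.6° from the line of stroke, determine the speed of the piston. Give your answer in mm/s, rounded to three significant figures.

ω = 2π·2.68 = 16.84 rad/s
For an in-line slider-crank, x = r cosθ + √(L² − r² sin²θ), so v = −rω sinθ·[1 + r cosθ/√(L² − r² sin²θ)].
With r = 0.1345 m, L = 0.3637 m, θ = 102.6°: √(L² − r² sin²θ) = 0.33919 m.
v = −0.1345·16.84·0.97592·[1 + 0.1345·-0.21814/0.33919] = -2.0191 m/s.
|v| = 2.0191 m/s = 2019.1 mm/s.

2020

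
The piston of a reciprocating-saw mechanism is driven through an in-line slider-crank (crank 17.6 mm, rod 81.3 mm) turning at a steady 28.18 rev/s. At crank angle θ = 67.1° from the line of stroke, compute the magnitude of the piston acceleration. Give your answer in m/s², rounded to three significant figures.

ω = 2π·28.2 = 177.1 rad/s
x(θ) = r cosθ + √(L² − r² sin²θ); with ω constant, a = ω²·d²x/dθ².
d²x/dθ² = −r cosθ − r²(cos2θ)/√u − r⁴ sin²2θ/(4u^{3/2}),  u = L² − r² sin²θ = 0.00634683 m².
Substituting r = 0.0176 m, L = 0.0813 m, θ = 67.1°: d²x/dθ² = -0.0041623 m.
a = ω²·d²x/dθ² = (177.1)²·(-0.0041623) = -130.49 m/s²;  |a| = 130.49 m/s².

130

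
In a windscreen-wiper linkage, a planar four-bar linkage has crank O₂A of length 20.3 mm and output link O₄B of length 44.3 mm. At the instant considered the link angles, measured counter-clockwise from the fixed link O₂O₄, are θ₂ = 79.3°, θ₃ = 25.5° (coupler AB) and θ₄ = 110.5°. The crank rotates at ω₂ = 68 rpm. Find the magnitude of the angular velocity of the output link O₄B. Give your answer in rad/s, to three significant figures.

2.64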